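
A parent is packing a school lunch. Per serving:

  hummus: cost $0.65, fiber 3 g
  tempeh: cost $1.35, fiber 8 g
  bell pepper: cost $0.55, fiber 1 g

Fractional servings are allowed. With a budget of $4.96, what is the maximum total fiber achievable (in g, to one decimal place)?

29.4 g

Fiber per dollar: tempeh 5.926, hummus 4.615, bell pepper 1.818.
With no serving limits, spend the whole cost allowance on tempeh: $4.96 / $1.35 × 8 g = 29.4 g.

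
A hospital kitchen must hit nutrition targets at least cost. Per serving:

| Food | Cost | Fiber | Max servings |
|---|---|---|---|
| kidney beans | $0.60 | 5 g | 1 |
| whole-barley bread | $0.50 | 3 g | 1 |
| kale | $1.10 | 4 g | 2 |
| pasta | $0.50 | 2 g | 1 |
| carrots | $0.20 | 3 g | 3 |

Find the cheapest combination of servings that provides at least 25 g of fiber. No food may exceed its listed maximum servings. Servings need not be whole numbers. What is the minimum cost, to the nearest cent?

Cost per g of fiber: carrots $0.0667, kidney beans $0.1200, whole-barley bread $0.1667, pasta $0.2500, kale $0.2750.
Take 3 servings of carrots: +9.0 g fiber for $0.60 (total $0.60, still need 16.0 g).
Take 1 serving of kidney beans: +5.0 g fiber for $0.60 (total $1.20, still need 11.0 g).
Take 1 serving of whole-barley bread: +3.0 g fiber for $0.50 (total $1.70, still need 8.0 g).
Take 1 serving of pasta: +2.0 g fiber for $0.50 (total $2.20, still need 6.0 g).
Take 1.5 servings of kale: +6.0 g fiber for $1.65 (total $3.85, still need 0.0 g).
Filling from the cheapest source first is optimal under one linear minimum: $3.85.

$3.85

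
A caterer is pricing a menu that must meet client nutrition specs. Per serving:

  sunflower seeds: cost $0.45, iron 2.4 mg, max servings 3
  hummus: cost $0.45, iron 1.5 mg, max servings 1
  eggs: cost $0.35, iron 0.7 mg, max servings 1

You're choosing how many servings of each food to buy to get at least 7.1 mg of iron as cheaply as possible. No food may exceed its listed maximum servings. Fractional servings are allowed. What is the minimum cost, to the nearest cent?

Cost per mg of iron: sunflower seeds $0.1875, hummus $0.3000, eggs $0.5000.
Take 2.958 servings of sunflower seeds: +7.1 mg iron for $1.33 (total $1.33, still need 0.0 mg).
Filling from the cheapest source first is optimal under one linear minimum: $1.33.

$1.33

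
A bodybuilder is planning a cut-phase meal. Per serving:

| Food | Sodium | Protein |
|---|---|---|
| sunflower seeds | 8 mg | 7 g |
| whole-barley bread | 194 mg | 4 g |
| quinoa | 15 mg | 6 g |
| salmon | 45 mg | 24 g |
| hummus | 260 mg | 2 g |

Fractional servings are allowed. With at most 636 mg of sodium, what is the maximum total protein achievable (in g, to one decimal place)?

Protein per mg sodium: sunflower seeds 0.875, salmon 0.5333, quinoa 0.4, whole-barley bread 0.02062, hummus 0.007692.
With no serving limits, spend the whole sodium allowance on sunflower seeds: 636 mg / 8 mg × 7 g = 556.5 g.

556.5 g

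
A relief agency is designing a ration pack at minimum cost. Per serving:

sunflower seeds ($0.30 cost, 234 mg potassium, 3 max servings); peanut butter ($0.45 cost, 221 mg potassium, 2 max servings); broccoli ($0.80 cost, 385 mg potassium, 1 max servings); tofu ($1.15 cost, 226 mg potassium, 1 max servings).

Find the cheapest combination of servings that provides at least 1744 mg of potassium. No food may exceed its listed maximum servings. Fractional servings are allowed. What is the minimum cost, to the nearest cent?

Cost per mg of potassium: sunflower seeds $0.0013, peanut butter $0.0020, broccoli $0.0021, tofu $0.0051.
Take 3 servings of sunflower seeds: +702.0 mg potassium for $0.90 (total $0.90, still need 1042.0 mg).
Take 2 servings of peanut butter: +442.0 mg potassium for $0.90 (total $1.80, still need 600.0 mg).
Take 1 serving of broccoli: +385.0 mg potassium for $0.80 (total $2.60, still need 215.0 mg).
Take 0.9513 servings of tofu: +215.0 mg potassium for $1.09 (total $3.69, still need 0.0 mg).
Greedy by cheapest-per-mg is optimal for a single linear constraint, so the minimum cost is $3.69.

$3.69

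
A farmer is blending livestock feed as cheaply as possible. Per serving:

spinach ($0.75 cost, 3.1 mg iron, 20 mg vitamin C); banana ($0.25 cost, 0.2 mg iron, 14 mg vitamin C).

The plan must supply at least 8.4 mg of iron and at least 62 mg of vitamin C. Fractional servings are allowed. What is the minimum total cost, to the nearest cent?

$2.16

With two linear requirements the optimum uses one or two foods; enumerate the corners.
spinach only: max(8.4/3.1, 62/20) = 3.1 servings → $2.33.
banana only: max(8.4/0.2, 62/14) = 42 servings → $10.50.
spinach + banana with both tight: 2.67 servings and 0.6142 servings → $2.16.
The minimum over all feasible corners is $2.16.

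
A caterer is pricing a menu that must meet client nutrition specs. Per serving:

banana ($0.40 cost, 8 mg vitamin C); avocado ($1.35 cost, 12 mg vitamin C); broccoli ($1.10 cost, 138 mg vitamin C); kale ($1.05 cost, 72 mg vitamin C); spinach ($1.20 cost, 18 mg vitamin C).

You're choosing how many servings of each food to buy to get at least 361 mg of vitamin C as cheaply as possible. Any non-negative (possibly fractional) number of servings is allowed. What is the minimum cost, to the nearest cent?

Cost per mg of vitamin C: broccoli $0.0080, kale $0.0146, banana $0.0500, spinach $0.0667, avocado $0.1125.
With no serving limits, use only broccoli: 361 mg / 138 mg = 2.616 servings × $1.10 = $2.88.

$2.88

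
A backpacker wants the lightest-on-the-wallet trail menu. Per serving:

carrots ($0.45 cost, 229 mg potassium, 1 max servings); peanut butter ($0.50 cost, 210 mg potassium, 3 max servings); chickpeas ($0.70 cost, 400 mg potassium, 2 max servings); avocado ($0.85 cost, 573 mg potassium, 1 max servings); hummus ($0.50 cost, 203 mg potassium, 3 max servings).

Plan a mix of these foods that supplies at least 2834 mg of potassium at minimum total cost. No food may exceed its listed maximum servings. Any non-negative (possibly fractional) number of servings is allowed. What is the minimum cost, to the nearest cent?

$5.68

Cost per mg of potassium: avocado $0.0015, chickpeas $0.0018, carrots $0.0020, peanut butter $0.0024, hummus $0.0025.
Take 1 serving of avocado: +573.0 mg potassium for $0.85 (total $0.85, still need 2261.0 mg).
Take 2 servings of chickpeas: +800.0 mg potassium for $1.40 (total $2.25, still need 1461.0 mg).
Take 1 serving of carrots: +229.0 mg potassium for $0.45 (total $2.70, still need 1232.0 mg).
Take 3 servings of peanut butter: +630.0 mg potassium for $1.50 (total $4.20, still need 602.0 mg).
Take 2.966 servings of hummus: +602.0 mg potassium for $1.48 (total $5.68, still need 0.0 mg).
Filling from the cheapest source first is optimal under one linear minimum: $5.68.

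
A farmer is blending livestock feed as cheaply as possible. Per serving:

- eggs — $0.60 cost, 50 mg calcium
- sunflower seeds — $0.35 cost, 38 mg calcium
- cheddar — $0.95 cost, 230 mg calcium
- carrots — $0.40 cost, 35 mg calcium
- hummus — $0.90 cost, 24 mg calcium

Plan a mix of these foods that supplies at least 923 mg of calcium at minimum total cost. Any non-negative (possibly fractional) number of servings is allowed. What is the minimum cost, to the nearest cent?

Cost per mg of calcium: cheddar $0.0041, sunflower seeds $0.0092, carrots $0.0114, eggs $0.0120, hummus $0.0375.
With no serving limits, use only cheddar: 923 mg / 230 mg = 4.013 servings × $0.95 = $3.81.

$3.81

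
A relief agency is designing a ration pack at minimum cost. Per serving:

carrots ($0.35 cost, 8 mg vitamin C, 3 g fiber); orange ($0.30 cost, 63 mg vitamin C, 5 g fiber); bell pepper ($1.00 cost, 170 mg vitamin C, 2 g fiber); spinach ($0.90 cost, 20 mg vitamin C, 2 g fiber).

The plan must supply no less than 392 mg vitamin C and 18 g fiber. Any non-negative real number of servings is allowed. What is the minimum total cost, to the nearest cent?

carrots only: max(392/8, 18/3) = 49 servings → $17.15.
orange only: max(392/63, 18/5) = 6.222 servings → $1.87.
bell pepper only: max(392/170, 18/2) = 9 servings → $9.00.
spinach only: max(392/20, 18/2) = 19.6 servings → $17.64.
carrots + orange: intersection lies outside the first quadrant.
carrots + bell pepper with both tight: 4.607 servings and 2.089 servings → $3.70.
carrots + spinach with both targets exact would need a negative amount; discard.
orange + bell pepper with both tight: 3.144 servings and 1.141 servings → $2.08.
orange + spinach with both targets exact would need a negative amount; discard.
bell pepper + spinach with both tight: 1.413 servings and 7.587 servings → $8.24.
Cheapest feasible corner: $1.87.

$1.87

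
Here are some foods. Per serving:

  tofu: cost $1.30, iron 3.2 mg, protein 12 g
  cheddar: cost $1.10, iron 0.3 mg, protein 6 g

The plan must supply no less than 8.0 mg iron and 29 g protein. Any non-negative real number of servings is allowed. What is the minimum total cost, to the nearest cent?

At the optimum either one food covers both requirements or two foods hit both targets exactly; no other combination can be cheaper.
tofu only: max(8.0/3.2, 29/12) = 2.5 servings → $3.25.
cheddar only: max(8.0/0.3, 29/6) = 26.67 servings → $29.33.
tofu + cheddar: intersection lies outside the first quadrant.
The minimum over all feasible corners is $3.25.

$3.25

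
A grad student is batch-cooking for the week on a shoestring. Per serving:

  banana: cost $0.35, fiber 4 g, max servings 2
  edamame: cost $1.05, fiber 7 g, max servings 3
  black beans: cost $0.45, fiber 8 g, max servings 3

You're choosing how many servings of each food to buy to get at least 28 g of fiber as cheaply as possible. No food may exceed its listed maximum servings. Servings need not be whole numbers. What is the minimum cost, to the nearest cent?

Cost per g of fiber: black beans $0.0563, banana $0.0875, edamame $0.1500.
Take 3 servings of black beans: +24.0 g fiber for $1.35 (total $1.35, still need 4.0 g).
Take 1 serving of banana: +4.0 g fiber for $0.35 (total $1.70, still need 0.0 g).
Greedy by cheapest-per-g is optimal for a single linear constraint, so the minimum cost is $1.70.

$1.70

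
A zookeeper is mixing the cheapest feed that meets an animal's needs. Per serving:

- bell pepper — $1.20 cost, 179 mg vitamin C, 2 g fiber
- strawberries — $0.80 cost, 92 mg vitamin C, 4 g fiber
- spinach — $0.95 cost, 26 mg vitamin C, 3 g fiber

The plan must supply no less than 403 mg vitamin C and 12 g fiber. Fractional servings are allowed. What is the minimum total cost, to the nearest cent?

$3.16

bell pepper only: max(403/179, 12/2) = 6 servings → $7.20.
strawberries only: max(403/92, 12/4) = 4.38 servings → $3.50.
spinach only: max(403/26, 12/3) = 15.5 servings → $14.72.
bell pepper + strawberries with both tight: 0.9549 servings and 2.523 servings → $3.16.
bell pepper + spinach with both tight: 1.849 servings and 2.767 servings → $4.85.
strawberries + spinach with both targets exact would need a negative amount; discard.
Cheapest feasible corner: $3.16.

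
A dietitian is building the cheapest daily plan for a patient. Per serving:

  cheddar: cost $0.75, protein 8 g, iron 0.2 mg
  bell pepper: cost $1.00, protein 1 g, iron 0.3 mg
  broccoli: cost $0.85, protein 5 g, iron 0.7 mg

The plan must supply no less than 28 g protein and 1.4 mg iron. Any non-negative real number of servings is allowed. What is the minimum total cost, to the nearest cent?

$3.09

Compare the cost at each extreme point of the feasible region.
cheddar only: max(28/8, 1.4/0.2) = 7 servings → $5.25.
bell pepper only: max(28/1, 1.4/0.3) = 28 servings → $28.00.
broccoli only: max(28/5, 1.4/0.7) = 5.6 servings → $4.76.
cheddar + bell pepper with both tight: 3.182 servings and 2.545 servings → $4.93.
cheddar + broccoli with both tight: 2.739 servings and 1.217 servings → $3.09.
bell pepper + broccoli: the both-tight solution has a negative serving — not a feasible corner.
The minimum over all feasible corners is $3.09.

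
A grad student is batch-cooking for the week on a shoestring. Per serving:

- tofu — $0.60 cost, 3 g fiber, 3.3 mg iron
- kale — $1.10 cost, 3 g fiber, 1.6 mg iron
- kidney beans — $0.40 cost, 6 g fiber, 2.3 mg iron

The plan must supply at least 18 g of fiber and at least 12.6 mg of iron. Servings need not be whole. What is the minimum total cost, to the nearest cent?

Minimising a linear cost over {fiber ≥ 18, iron ≥ 12.6, servings ≥ 0} — the optimum is at a vertex, using one or two foods.
tofu only: max(18/3, 12.6/3.3) = 6 servings → $3.60.
kale only: max(18/3, 12.6/1.6) = 7.875 servings → $8.66.
kidney beans only: max(18/6, 12.6/2.3) = 5.478 servings → $2.19.
tofu + kale with both tight: 1.765 servings and 4.235 servings → $5.72.
tofu + kidney beans with both tight: 2.651 servings and 1.674 servings → $2.26.
kale + kidney beans with both targets exact would need a negative amount; discard.
Cheapest feasible corner: $2.19.

$2.19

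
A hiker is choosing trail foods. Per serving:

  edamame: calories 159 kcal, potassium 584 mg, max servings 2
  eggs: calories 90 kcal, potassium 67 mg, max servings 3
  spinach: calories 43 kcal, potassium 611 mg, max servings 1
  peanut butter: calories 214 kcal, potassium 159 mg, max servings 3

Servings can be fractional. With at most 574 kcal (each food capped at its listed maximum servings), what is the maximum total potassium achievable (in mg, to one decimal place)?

1937.6 mg

Potassium per kcal: spinach 14.21, edamame 3.673, eggs 0.7444, peanut butter 0.743.
Take 1 serving of spinach: uses 43 kcal, +611.0 mg potassium (running total 611.0 mg).
Take 2 servings of edamame: uses 318 kcal, +1168.0 mg potassium (running total 1779.0 mg).
Take 2.367 servings of eggs: uses 213 kcal, +158.6 mg potassium (running total 1937.6 mg).
Greedy by best ratio exhausts the calories allowance optimally: 1937.6 mg.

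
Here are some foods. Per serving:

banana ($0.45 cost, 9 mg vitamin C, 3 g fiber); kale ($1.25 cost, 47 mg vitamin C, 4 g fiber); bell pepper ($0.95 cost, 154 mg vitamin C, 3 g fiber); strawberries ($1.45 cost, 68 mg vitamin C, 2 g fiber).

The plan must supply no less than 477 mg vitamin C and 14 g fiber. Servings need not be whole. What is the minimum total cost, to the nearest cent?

$3.60

A basic optimal solution has at most two foods positive. Try each food alone and each pair with both targets met exactly.
banana only: max(477/9, 14/3) = 53 servings → $23.85.
kale only: max(477/47, 14/4) = 10.15 servings → $12.69.
bell pepper only: max(477/154, 14/3) = 4.667 servings → $4.43.
strawberries only: max(477/68, 14/2) = 7.015 servings → $10.17.
banana + kale: the both-tight solution has a negative serving — not a feasible corner.
banana + bell pepper with both tight: 1.667 servings and 3 servings → $3.60.
banana + strawberries with both targets exact would need a negative amount; discard.
kale + bell pepper with both tight: 1.526 servings and 2.632 servings → $4.41.
kale + strawberries with both targets exact would need a negative amount; discard.
bell pepper + strawberries with both tight: 0.01923 servings and 6.971 servings → $10.13.
So the least-cost plan costs $3.60.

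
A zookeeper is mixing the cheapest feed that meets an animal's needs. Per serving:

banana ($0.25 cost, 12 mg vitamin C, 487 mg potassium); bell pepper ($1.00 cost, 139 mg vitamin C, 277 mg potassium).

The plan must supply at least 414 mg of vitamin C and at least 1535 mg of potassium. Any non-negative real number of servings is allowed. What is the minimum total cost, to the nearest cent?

$3.23

At the optimum either one food covers both requirements or two foods hit both targets exactly; no other combination can be cheaper.
banana only: max(414/12, 1535/487) = 34.5 servings → $8.62.
bell pepper only: max(414/139, 1535/277) = 5.542 servings → $5.54.
banana + bell pepper with both tight: 1.533 servings and 2.846 servings → $3.23.
Cheapest feasible corner: $3.23.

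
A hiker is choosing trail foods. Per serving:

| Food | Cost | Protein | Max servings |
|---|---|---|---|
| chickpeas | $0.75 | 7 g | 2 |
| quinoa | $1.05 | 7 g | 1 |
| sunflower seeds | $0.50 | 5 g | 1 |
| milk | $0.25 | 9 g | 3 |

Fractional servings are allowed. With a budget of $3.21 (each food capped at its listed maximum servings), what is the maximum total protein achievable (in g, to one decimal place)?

49.1 g

Protein per dollar: milk 36, sunflower seeds 10, chickpeas 9.333, quinoa 6.667.
Take 3 servings of milk: spends $0.75, +27.0 g protein (running total 27.0 g).
Take 1 serving of sunflower seeds: spends $0.50, +5.0 g protein (running total 32.0 g).
Take 2 servings of chickpeas: spends $1.50, +14.0 g protein (running total 46.0 g).
Take 0.4381 servings of quinoa: spends $0.46, +3.1 g protein (running total 49.1 g).
Filling greedily by protein-per-dollar is optimal for one linear limit, giving 49.1 g.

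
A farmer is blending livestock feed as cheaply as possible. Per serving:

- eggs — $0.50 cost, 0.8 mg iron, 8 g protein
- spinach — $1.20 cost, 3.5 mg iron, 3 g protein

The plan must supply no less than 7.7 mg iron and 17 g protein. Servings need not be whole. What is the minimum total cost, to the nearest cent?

Minimising a linear cost over {iron ≥ 7.7, protein ≥ 17, servings ≥ 0} — the optimum is at a vertex, using one or two foods.
eggs only: max(7.7/0.8, 17/8) = 9.625 servings → $4.81.
spinach only: max(7.7/3.5, 17/3) = 5.667 servings → $6.80.
eggs + spinach with both tight: 1.422 servings and 1.875 servings → $2.96.
Cheapest feasible corner: $2.96.

$2.96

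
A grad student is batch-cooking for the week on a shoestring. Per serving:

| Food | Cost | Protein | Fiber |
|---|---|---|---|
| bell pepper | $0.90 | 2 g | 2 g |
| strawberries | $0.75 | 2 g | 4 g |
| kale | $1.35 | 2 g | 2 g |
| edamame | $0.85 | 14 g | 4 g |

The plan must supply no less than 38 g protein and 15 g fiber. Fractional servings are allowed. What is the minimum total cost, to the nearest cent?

At the optimum either one food covers both requirements or two foods hit both targets exactly; no other combination can be cheaper.
bell pepper only: max(38/2, 15/2) = 19 servings → $17.10.
strawberries only: max(38/2, 15/4) = 19 servings → $14.25.
kale only: max(38/2, 15/2) = 19 servings → $25.65.
edamame only: max(38/14, 15/4) = 3.75 servings → $3.19.
bell pepper + strawberries: the both-tight solution has a negative serving — not a feasible corner.
bell pepper + kale (both tight): parallel constraints — no distinct corner.
bell pepper + edamame with both tight: 2.9 servings and 2.3 servings → $4.57.
strawberries + kale with both targets exact would need a negative amount; discard.
strawberries + edamame with both tight: 1.208 servings and 2.542 servings → $3.07.
kale + edamame with both tight: 2.9 servings and 2.3 servings → $5.87.
Cheapest feasible corner: $3.07.

$3.07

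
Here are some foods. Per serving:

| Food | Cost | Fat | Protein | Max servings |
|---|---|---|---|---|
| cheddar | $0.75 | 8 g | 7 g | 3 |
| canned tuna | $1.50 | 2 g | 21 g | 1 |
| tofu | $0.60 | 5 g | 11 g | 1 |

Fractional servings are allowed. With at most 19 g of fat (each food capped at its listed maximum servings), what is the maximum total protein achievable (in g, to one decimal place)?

42.5 g

Protein per g fat: canned tuna 10.5, tofu 2.2, cheddar 0.875.
Take 1 serving of canned tuna: uses 2 g fat, +21.0 g protein (running total 21.0 g).
Take 1 serving of tofu: uses 5 g fat, +11.0 g protein (running total 32.0 g).
Take 1.5 servings of cheddar: uses 12 g fat, +10.5 g protein (running total 42.5 g).
Greedy by best ratio exhausts the fat allowance optimally: 42.5 g.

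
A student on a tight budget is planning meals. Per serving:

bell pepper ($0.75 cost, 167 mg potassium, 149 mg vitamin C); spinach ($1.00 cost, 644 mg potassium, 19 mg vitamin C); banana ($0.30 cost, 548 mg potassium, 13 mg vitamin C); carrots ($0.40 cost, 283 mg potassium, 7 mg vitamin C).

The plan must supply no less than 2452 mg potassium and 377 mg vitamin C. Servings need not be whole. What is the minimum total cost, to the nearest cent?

bell pepper only: max(2452/167, 377/149) = 14.68 servings → $11.01.
spinach only: max(2452/644, 377/19) = 19.84 servings → $19.84.
banana only: max(2452/548, 377/13) = 29 servings → $8.70.
carrots only: max(2452/283, 377/7) = 53.86 servings → $21.54.
bell pepper + spinach with both tight: 2.115 servings and 3.259 servings → $4.85.
bell pepper + banana with both tight: 2.198 servings and 3.805 servings → $2.79.
bell pepper + carrots with both tight: 2.184 servings and 7.376 servings → $4.59.
spinach + banana: the both-tight solution has a negative serving — not a feasible corner.
spinach + carrots: the both-tight solution has a negative serving — not a feasible corner.
banana + carrots: the both-tight solution has a negative serving — not a feasible corner.
The minimum over all feasible corners is $2.79.

$2.79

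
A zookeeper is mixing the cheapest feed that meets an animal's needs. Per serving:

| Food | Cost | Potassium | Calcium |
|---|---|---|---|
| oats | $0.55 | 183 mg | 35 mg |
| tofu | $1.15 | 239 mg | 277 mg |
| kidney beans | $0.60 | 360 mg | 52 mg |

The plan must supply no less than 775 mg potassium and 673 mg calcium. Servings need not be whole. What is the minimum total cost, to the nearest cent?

At the optimum either one food covers both requirements or two foods hit both targets exactly; no other combination can be cheaper.
oats only: max(775/183, 673/35) = 19.23 servings → $10.58.
tofu only: max(775/239, 673/277) = 3.243 servings → $3.73.
kidney beans only: max(775/360, 673/52) = 12.94 servings → $7.77.
oats + tofu with both tight: 1.272 servings and 2.269 servings → $3.31.
oats + kidney beans: the both-tight solution has a negative serving — not a feasible corner.
tofu + kidney beans with both tight: 2.314 servings and 0.6166 servings → $3.03.
Cheapest feasible corner: $3.03.

$3.03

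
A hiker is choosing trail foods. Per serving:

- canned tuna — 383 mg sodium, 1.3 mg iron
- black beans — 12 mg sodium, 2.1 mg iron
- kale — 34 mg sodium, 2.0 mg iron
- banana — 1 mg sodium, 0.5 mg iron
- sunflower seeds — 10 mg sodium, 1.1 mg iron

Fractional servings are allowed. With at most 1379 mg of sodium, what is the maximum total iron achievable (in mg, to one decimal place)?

Iron per mg sodium: banana 0.5, black beans 0.175, sunflower seeds 0.11, kale 0.05882, canned tuna 0.003394.
With no serving limits, spend the whole sodium allowance on banana: 1379 mg / 1 mg × 0.5 mg = 689.5 mg.

689.5 mg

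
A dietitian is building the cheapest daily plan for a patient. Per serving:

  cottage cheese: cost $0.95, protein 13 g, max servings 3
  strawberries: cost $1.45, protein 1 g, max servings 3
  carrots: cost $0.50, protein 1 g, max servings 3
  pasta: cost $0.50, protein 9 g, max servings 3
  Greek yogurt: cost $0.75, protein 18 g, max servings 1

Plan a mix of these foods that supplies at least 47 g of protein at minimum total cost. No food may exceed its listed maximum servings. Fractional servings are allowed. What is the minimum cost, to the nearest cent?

$2.40

Cost per g of protein: Greek yogurt $0.0417, pasta $0.0556, cottage cheese $0.0731, carrots $0.5000, strawberries $1.4500.
Take 1 serving of Greek yogurt: +18.0 g protein for $0.75 (total $0.75, still need 29.0 g).
Take 3 servings of pasta: +27.0 g protein for $1.50 (total $2.25, still need 2.0 g).
Take 0.1538 servings of cottage cheese: +2.0 g protein for $0.15 (total $2.40, still need 0.0 g).
Filling from the cheapest source first is optimal under one linear minimum: $2.40.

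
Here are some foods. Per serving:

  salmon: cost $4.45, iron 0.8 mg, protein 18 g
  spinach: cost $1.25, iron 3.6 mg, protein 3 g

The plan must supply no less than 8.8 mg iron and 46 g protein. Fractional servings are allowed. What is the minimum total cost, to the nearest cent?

For a min-cost LP with two ≥-constraints, a basic feasible solution has at most two positive variables.
salmon only: max(8.8/0.8, 46/18) = 11 servings → $48.95.
spinach only: max(8.8/3.6, 46/3) = 15.33 servings → $19.17.
salmon + spinach with both tight: 2.231 servings and 1.949 servings → $12.36.
So the least-cost plan costs $12.36.

$12.36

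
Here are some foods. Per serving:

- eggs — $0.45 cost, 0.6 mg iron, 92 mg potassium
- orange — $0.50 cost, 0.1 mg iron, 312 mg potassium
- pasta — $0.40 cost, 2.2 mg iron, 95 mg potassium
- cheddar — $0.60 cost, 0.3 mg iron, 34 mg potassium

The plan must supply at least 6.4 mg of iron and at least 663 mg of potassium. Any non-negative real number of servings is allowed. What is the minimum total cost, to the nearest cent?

$1.77

For a min-cost LP with two ≥-constraints, a basic feasible solution has at most two positive variables.
eggs only: max(6.4/0.6, 663/92) = 10.67 servings → $4.80.
orange only: max(6.4/0.1, 663/312) = 64 servings → $32.00.
pasta only: max(6.4/2.2, 663/95) = 6.979 servings → $2.79.
cheddar only: max(6.4/0.3, 663/34) = 21.33 servings → $12.80.
eggs + orange: the both-tight solution has a negative serving — not a feasible corner.
eggs + pasta with both tight: 5.85 servings and 1.314 servings → $3.16.
eggs + cheddar: intersection lies outside the first quadrant.
orange + pasta with both tight: 1.257 servings and 2.852 servings → $1.77.
orange + cheddar: the both-tight solution has a negative serving — not a feasible corner.
pasta + cheddar with both tight: 0.4039 servings and 18.37 servings → $11.18.
Cheapest feasible corner: $1.77.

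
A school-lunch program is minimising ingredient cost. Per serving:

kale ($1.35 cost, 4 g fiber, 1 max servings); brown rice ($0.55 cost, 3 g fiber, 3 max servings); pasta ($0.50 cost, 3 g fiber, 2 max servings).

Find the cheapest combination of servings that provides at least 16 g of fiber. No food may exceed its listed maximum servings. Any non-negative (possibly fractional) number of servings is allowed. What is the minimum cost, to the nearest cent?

Cost per g of fiber: pasta $0.1667, brown rice $0.1833, kale $0.3375.
Take 2 servings of pasta: +6.0 g fiber for $1.00 (total $1.00, still need 10.0 g).
Take 3 servings of brown rice: +9.0 g fiber for $1.65 (total $2.65, still need 1.0 g).
Take 0.25 servings of kale: +1.0 g fiber for $0.34 (total $2.99, still need 0.0 g).
Greedy by cheapest-per-g is optimal for a single linear constraint, so the minimum cost is $2.99.

$2.99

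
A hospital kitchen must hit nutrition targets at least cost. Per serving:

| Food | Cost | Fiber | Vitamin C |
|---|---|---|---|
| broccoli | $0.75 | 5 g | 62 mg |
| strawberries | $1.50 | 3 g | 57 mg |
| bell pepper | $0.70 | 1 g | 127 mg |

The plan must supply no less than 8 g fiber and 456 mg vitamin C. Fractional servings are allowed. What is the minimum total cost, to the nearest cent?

$2.91

A basic optimal solution has at most two foods positive. Try each food alone and each pair with both targets met exactly.
broccoli only: max(8/5, 456/62) = 7.355 servings → $5.52.
strawberries only: max(8/3, 456/57) = 8 servings → $12.00.
bell pepper only: max(8/1, 456/127) = 8 servings → $5.60.
broccoli + strawberries with both targets exact would need a negative amount; discard.
broccoli + bell pepper with both tight: 0.9773 servings and 3.113 servings → $2.91.
strawberries + bell pepper with both tight: 1.728 servings and 2.815 servings → $4.56.
So the least-cost plan costs $2.91.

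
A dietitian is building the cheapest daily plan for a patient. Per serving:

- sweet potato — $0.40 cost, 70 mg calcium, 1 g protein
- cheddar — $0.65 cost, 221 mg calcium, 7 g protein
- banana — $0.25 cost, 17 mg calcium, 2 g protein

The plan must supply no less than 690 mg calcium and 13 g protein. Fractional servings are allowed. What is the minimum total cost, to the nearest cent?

A basic optimal solution has at most two foods positive. Try each food alone and each pair with both targets met exactly.
sweet potato only: max(690/70, 13/1) = 13 servings → $5.20.
cheddar only: max(690/221, 13/7) = 3.122 servings → $2.03.
banana only: max(690/17, 13/2) = 40.59 servings → $10.15.
sweet potato + cheddar with both tight: 7.275 servings and 0.8178 servings → $3.44.
sweet potato + banana with both tight: 9.423 servings and 1.789 servings → $4.22.
cheddar + banana: intersection lies outside the first quadrant.
So the least-cost plan costs $2.03.

$2.03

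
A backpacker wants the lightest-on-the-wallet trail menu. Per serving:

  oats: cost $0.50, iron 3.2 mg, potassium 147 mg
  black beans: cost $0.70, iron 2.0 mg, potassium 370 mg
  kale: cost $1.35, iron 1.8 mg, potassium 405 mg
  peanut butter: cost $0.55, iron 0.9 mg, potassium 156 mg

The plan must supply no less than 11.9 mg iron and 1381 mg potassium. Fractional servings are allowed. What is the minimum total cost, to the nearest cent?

At the optimum either one food covers both requirements or two foods hit both targets exactly; no other combination can be cheaper.
oats only: max(11.9/3.2, 1381/147) = 9.395 servings → $4.70.
black beans only: max(11.9/2.0, 1381/370) = 5.95 servings → $4.17.
kale only: max(11.9/1.8, 1381/405) = 6.611 servings → $8.93.
peanut butter only: max(11.9/0.9, 1381/156) = 13.22 servings → $7.27.
oats + black beans with both tight: 1.844 servings and 3 servings → $3.02.
oats + kale with both tight: 2.263 servings and 2.589 servings → $4.63.
oats + peanut butter with both tight: 1.672 servings and 7.277 servings → $4.84.
black beans + kale: the both-tight solution has a negative serving — not a feasible corner.
black beans + peanut butter: the both-tight solution has a negative serving — not a feasible corner.
kale + peanut butter with both targets exact would need a negative amount; discard.
Cheapest feasible corner: $3.02.

$3.02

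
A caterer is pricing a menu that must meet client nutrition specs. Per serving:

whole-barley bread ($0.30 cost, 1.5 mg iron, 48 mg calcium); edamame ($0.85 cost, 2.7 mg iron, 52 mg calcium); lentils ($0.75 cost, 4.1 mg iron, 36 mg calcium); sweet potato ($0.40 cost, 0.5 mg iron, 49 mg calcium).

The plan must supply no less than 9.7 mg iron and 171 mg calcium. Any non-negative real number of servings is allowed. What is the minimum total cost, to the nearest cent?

whole-barley bread only: max(9.7/1.5, 171/48) = 6.467 servings → $1.94.
edamame only: max(9.7/2.7, 171/52) = 3.593 servings → $3.05.
lentils only: max(9.7/4.1, 171/36) = 4.75 servings → $3.56.
sweet potato only: max(9.7/0.5, 171/49) = 19.4 servings → $7.76.
whole-barley bread + edamame: intersection lies outside the first quadrant.
whole-barley bread + lentils with both tight: 2.464 servings and 1.464 servings → $1.84.
whole-barley bread + sweet potato with both targets exact would need a negative amount; discard.
edamame + lentils with both tight: 3.034 servings and 0.3681 servings → $2.85.
edamame + sweet potato: the both-tight solution has a negative serving — not a feasible corner.
lentils + sweet potato with both tight: 2.131 servings and 1.924 servings → $2.37.
So the least-cost plan costs $1.84.

$1.84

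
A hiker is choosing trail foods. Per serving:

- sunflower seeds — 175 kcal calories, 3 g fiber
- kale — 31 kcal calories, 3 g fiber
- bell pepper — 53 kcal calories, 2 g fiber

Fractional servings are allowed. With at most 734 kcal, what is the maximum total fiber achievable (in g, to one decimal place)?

Fiber per kcal: kale 0.09677, bell pepper 0.03774, sunflower seeds 0.01714.
With no serving limits, spend the whole calories allowance on kale: 734 kcal / 31 kcal × 3 g = 71.0 g.

71.0 g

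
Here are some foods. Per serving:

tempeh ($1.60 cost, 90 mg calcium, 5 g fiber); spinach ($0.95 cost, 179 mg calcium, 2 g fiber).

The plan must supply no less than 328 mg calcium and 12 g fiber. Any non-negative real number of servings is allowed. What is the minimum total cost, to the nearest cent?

With two linear requirements the optimum uses one or two foods; enumerate the corners.
tempeh only: max(328/90, 12/5) = 3.644 servings → $5.83.
spinach only: max(328/179, 12/2) = 6 servings → $5.70.
tempeh + spinach with both tight: 2.087 servings and 0.7832 servings → $4.08.
So the least-cost plan costs $4.08.

$4.08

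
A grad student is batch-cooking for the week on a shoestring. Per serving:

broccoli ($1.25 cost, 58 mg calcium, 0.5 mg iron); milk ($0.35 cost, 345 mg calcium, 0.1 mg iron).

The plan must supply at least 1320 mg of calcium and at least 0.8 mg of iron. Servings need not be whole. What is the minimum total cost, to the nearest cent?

This is a tiny linear program; its minimum lies at a vertex of the feasible set. List the vertices and price them.
broccoli only: max(1320/58, 0.8/0.5) = 22.76 servings → $28.45.
milk only: max(1320/345, 0.8/0.1) = 8 servings → $2.80.
broccoli + milk with both tight: 0.8638 servings and 3.681 servings → $2.37.
So the least-cost plan costs $2.37.

$2.37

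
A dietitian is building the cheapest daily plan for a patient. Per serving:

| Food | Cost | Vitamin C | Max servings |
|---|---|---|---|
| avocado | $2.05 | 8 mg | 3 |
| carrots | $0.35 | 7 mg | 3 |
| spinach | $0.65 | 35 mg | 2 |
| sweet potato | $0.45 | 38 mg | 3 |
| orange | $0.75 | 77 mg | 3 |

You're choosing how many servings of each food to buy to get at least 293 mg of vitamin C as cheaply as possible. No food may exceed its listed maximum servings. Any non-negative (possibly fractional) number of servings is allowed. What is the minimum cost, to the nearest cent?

Cost per mg of vitamin C: orange $0.0097, sweet potato $0.0118, spinach $0.0186, carrots $0.0500, avocado $0.2562.
Take 3 servings of orange: +231.0 mg vitamin C for $2.25 (total $2.25, still need 62.0 mg).
Take 1.632 servings of sweet potato: +62.0 mg vitamin C for $0.73 (total $2.98, still need 0.0 mg).
Greedy by cheapest-per-mg is optimal for a single linear constraint, so the minimum cost is $2.98.

$2.98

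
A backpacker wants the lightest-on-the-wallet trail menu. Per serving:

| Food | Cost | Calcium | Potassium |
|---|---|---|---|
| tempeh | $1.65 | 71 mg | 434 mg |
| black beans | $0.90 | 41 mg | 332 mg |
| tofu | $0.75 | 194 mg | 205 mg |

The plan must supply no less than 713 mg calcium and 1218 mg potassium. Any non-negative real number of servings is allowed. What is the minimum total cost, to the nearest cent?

This is a tiny linear program; its minimum lies at a vertex of the feasible set. List the vertices and price them.
tempeh only: max(713/71, 1218/434) = 10.04 servings → $16.57.
black beans only: max(713/41, 1218/332) = 17.39 servings → $15.65.
tofu only: max(713/194, 1218/205) = 5.941 servings → $4.46.
tempeh + black beans: the both-tight solution has a negative serving — not a feasible corner.
tempeh + tofu with both tight: 1.294 servings and 3.202 servings → $4.54.
black beans + tofu with both tight: 1.609 servings and 3.335 servings → $3.95.
So the least-cost plan costs $3.95.

$3.95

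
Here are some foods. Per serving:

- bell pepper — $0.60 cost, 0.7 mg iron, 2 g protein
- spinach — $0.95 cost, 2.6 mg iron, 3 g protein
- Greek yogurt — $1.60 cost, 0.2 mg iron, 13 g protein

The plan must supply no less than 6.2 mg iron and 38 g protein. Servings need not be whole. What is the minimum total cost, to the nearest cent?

$5.95

Two binding constraints pin down two serving amounts, so the optimal mix uses at most two foods. The candidates are each food alone (scaled to the tighter of iron/protein) and each pair with both constraints tight.
bell pepper only: max(6.2/0.7, 38/2) = 19 servings → $11.40.
spinach only: max(6.2/2.6, 38/3) = 12.67 servings → $12.03.
Greek yogurt only: max(6.2/0.2, 38/13) = 31 servings → $49.60.
bell pepper + spinach: intersection lies outside the first quadrant.
bell pepper + Greek yogurt with both tight: 8.391 servings and 1.632 servings → $7.65.
spinach + Greek yogurt with both tight: 2.199 servings and 2.416 servings → $5.95.
Cheapest feasible corner: $5.95.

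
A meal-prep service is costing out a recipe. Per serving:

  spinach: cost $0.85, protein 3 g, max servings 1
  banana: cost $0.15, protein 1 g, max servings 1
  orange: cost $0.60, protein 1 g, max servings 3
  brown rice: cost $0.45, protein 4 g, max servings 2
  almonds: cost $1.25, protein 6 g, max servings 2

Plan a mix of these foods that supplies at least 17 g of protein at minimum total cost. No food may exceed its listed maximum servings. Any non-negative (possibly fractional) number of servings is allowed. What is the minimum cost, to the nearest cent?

$2.72

Cost per g of protein: brown rice $0.1125, banana $0.1500, almonds $0.2083, spinach $0.2833, orange $0.6000.
Take 2 servings of brown rice: +8.0 g protein for $0.90 (total $0.90, still need 9.0 g).
Take 1 serving of banana: +1.0 g protein for $0.15 (total $1.05, still need 8.0 g).
Take 1.333 servings of almonds: +8.0 g protein for $1.67 (total $2.72, still need 0.0 g).
Filling from the cheapest source first is optimal under one linear minimum: $2.72.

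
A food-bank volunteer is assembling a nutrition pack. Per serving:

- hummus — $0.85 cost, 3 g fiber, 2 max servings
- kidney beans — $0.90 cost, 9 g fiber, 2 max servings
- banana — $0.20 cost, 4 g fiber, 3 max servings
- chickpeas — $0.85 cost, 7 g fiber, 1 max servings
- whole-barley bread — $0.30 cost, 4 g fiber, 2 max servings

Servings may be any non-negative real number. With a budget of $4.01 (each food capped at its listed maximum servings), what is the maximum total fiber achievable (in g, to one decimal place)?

45.6 g

Fiber per dollar: banana 20, whole-barley bread 13.33, kidney beans 10, chickpeas 8.235, hummus 3.529.
Take 3 servings of banana: spends $0.60, +12.0 g fiber (running total 12.0 g).
Take 2 servings of whole-barley bread: spends $0.60, +8.0 g fiber (running total 20.0 g).
Take 2 servings of kidney beans: spends $1.80, +18.0 g fiber (running total 38.0 g).
Take 1 serving of chickpeas: spends $0.85, +7.0 g fiber (running total 45.0 g).
Take 0.1882 servings of hummus: spends $0.16, +0.6 g fiber (running total 45.6 g).
Greedy by best ratio exhausts the cost allowance optimally: 45.6 g.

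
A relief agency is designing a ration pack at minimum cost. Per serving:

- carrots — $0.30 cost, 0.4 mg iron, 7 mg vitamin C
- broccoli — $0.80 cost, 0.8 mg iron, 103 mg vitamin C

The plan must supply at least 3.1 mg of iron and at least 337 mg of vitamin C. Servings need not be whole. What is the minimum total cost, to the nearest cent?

The cheapest plan sits at a corner of the feasible region — with two constraints it uses at most two foods.
carrots only: max(3.1/0.4, 337/7) = 48.14 servings → $14.44.
broccoli only: max(3.1/0.8, 337/103) = 3.875 servings → $3.10.
carrots + broccoli with both tight: 1.396 servings and 3.177 servings → $2.96.
So the least-cost plan costs $2.96.

$2.96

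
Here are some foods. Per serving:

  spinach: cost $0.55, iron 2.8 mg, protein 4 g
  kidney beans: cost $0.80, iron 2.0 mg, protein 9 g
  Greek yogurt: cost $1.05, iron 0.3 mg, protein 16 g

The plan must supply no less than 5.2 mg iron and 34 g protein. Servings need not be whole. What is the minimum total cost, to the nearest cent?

With two linear requirements the optimum uses one or two foods; enumerate the corners.
spinach only: max(5.2/2.8, 34/4) = 8.5 servings → $4.67.
kidney beans only: max(5.2/2.0, 34/9) = 3.778 servings → $3.02.
Greek yogurt only: max(5.2/0.3, 34/16) = 17.33 servings → $18.20.
spinach + kidney beans: intersection lies outside the first quadrant.
spinach + Greek yogurt with both tight: 1.674 servings and 1.706 servings → $2.71.
kidney beans + Greek yogurt with both tight: 2.491 servings and 0.7235 servings → $2.75.
Cheapest feasible corner: $2.71.

$2.71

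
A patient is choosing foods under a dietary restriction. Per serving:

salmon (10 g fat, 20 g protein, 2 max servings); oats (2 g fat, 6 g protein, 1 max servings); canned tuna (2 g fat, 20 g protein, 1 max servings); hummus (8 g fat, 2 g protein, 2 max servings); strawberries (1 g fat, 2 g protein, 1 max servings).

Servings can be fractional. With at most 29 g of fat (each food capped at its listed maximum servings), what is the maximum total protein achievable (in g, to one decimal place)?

Protein per g fat: canned tuna 10, oats 3, salmon 2, strawberries 2, hummus 0.25.
Take 1 serving of canned tuna: uses 2 g fat, +20.0 g protein (running total 20.0 g).
Take 1 serving of oats: uses 2 g fat, +6.0 g protein (running total 26.0 g).
Take 2 servings of salmon: uses 20 g fat, +40.0 g protein (running total 66.0 g).
Take 1 serving of strawberries: uses 1 g fat, +2.0 g protein (running total 68.0 g).
Take 0.5 servings of hummus: uses 4 g fat, +1.0 g protein (running total 69.0 g).
Filling greedily by protein-per-g fat is optimal for one linear limit, giving 69.0 g.

69.0 g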